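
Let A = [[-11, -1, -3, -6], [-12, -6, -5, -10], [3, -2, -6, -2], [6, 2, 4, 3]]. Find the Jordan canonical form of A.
J = [[-5, 1, 0, 0], [0, -5, 1, 0], [0, 0, -5, 0], [0, 0, 0, -5]]

The characteristic polynomial is det(xI - A) = (x + 5)^4, so the eigenvalues are -5 (algebraic multiplicity 4).

For λ = -5: rank(A + 5I) = 2, rank((A + 5I)^2) = 1, rank((A + 5I)^3) = 0. The eigenspace has dimension 4 - 2 = 2, so there are 2 Jordan blocks; the rank sequence gives block sizes [3, 1].

Assembling the blocks gives the Jordan form J above.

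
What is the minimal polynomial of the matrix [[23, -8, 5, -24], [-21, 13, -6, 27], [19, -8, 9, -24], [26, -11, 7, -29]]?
The characteristic polynomial factors as (x - 4)^4. The minimal polynomial is ∏(x - λ)^{k_λ} where k_λ is the size of the largest Jordan block at λ.

For λ = 4: rank(A - 4I) = 2, and the largest Jordan block has size 2 (the smallest k with rank((A - 4I)^k) = rank((A - 4I)^(k+1))).

So m_A(x) = (x - 4)^2.

m_A(x) = (x - 4)^2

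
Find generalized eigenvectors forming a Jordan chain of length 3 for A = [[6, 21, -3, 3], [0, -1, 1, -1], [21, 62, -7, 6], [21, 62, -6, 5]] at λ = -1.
We seek v_1 ∈ ker((A + I)^3) \ ker((A + I)^2), then set v_{i+1} = (A + I) v_i.

One such chain is v_1 = [[0, 0, 1, 0]]^T, v_2 = [[-3, 1, -6, -6]]^T, v_3 = [[0, 0, -1, -1]]^T. Check: (A + I) v_3 = [[0, 0, 0, 0]]^T = 0.

v_1 = [[0, 0, 1, 0]]^T, v_2 = [[-3, 1, -6, -6]]^T, v_3 = [[0, 0, -1, -1]]^T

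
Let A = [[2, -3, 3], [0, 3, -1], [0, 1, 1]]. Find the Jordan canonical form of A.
J = [[2, 1, 0], [0, 2, 0], [0, 0, 2]]

The characteristic polynomial is det(xI - A) = (x - 2)^3, so the eigenvalues are 2 (algebraic multiplicity 3).

For λ = 2: rank(A - 2I) = 1, rank((A - 2I)^2) = 0. The eigenspace has dimension 3 - 1 = 2, so there are 2 Jordan blocks; the rank sequence gives block sizes [2, 1].

Assembling the blocks gives the Jordan form J above.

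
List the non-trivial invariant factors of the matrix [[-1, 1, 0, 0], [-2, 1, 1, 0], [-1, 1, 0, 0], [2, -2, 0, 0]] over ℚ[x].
x, x^3

The Jordan structure of A has elementary divisors x^3, x. Arranging the block sizes at each eigenvalue in decreasing order and taking row products gives the invariant factors.

Invariant factors (smallest first, each dividing the next): x, x^3.

Check: the last factor x^3 is the minimal polynomial, and the product x^4 is the characteristic polynomial.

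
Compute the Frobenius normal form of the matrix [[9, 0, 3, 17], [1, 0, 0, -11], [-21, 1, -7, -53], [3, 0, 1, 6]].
R = [[0, 0, 0, -1], [1, 0, 0, -8], [0, 1, 0, -14], [0, 0, 1, 8]]

The invariant factors of A (the non-unit diagonal entries of the Smith normal form of xI - A over ℚ[x]) are (x^2 - 4x - 1)^2, each dividing the next. The characteristic polynomial is their product, (x^2 - 4x - 1)^2.

The rational canonical form is the block-diagonal matrix of companion matrices C(f_i):
R = [[0, 0, 0, -1], [1, 0, 0, -8], [0, 1, 0, -14], [0, 0, 1, 8]].

Note the characteristic polynomial does not split into linear factors over ℚ, so A has no Jordan form over ℚ; the rational canonical form exists over any field.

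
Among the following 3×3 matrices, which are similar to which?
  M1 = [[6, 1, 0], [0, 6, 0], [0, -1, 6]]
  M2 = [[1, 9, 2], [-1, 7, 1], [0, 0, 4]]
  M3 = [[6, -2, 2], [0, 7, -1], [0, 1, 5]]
2 classes: {M1, M3}, {M2}

Characteristic polynomials: χ_{M1} = (x - 6)^3, χ_{M2} = (x - 4)^3, χ_{M3} = (x - 6)^3.

{M1, M3}: invariant factors x - 6, (x - 6)^2.

{M2}: invariant factors (x - 4)^3.

Matrices are similar if and only if their invariant-factor lists agree; the partition into similarity classes is {M1, M3}, {M2}.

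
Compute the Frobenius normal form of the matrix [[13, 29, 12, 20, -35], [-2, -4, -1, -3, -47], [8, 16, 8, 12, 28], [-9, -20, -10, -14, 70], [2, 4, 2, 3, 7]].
The invariant factors of A (the non-unit diagonal entries of the Smith normal form of xI - A over ℚ[x]) are x(x - 6)^2(x + 1)^2, each dividing the next. The characteristic polynomial is their product, x(x - 6)^2(x + 1)^2.

The rational canonical form is the block-diagonal matrix of companion matrices C(f_i):
R = [[0, 0, 0, 0, 0], [1, 0, 0, 0, -36], [0, 1, 0, 0, -60], [0, 0, 1, 0, -13], [0, 0, 0, 1, 10]].

R = [[0, 0, 0, 0, 0], [1, 0, 0, 0, -36], [0, 1, 0, 0, -60], [0, 0, 1, 0, -13], [0, 0, 0, 1, 10]]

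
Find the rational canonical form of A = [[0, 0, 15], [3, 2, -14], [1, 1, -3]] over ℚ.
The invariant factors of A (the non-unit diagonal entries of the Smith normal form of xI - A over ℚ[x]) are (x - 3)(x^2 + 4x + 5), each dividing the next. The characteristic polynomial is their product, (x - 3)(x^2 + 4x + 5).

The rational canonical form is the block-diagonal matrix of companion matrices C(f_i):
R = [[0, 0, 15], [1, 0, 7], [0, 1, -1]].

Note the characteristic polynomial does not split into linear factors over ℚ, so A has no Jordan form over ℚ; the rational canonical form exists over any field.

R = [[0, 0, 15], [1, 0, 7], [0, 1, -1]]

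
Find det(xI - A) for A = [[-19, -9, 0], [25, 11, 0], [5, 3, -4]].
χ_A(x) = (x + 4)^3

xI - A = [[x + 19, 9, 0], [-25, x - 11, 0], [-5, -3, x + 4]].

Expanding det(xI - A) along the first row:
det(xI - A) = + (x + 19)·det([[x - 11, 0], [-3, x + 4]]) - (9)·det([[-25, 0], [-5, x + 4]]) + (0)·det([[-25, x - 11], [-5, -3]]).

Evaluating gives χ_A(x) = x^3 + 12x^2 + 48x + 64 = (x + 4)^3.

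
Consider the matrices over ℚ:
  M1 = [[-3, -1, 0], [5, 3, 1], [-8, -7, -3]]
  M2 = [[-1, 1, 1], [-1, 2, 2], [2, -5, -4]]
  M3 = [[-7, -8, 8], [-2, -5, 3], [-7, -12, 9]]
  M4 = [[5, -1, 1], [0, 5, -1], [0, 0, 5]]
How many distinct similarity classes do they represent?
2 classes: {M1, M2, M3}, {M4}

Characteristic polynomials: χ_{M1} = (x + 1)^3, χ_{M2} = (x + 1)^3, χ_{M3} = (x + 1)^3, χ_{M4} = (x - 5)^3.

{M1, M2, M3}: invariant factors (x + 1)^3.

{M4}: invariant factors (x - 5)^3.

Matrices are similar if and only if their invariant-factor lists agree; the partition into similarity classes is {M1, M2, M3}, {M4}.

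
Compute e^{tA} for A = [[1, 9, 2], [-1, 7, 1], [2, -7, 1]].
A has Jordan form J = [[3, 1, 0], [0, 3, 1], [0, 0, 3]] with A = PJP^{-1}, so e^{tA} = P e^{tJ} P^{-1}.

For a Jordan block J_k(λ), e^{tJ_k(λ)} = e^{λt} · (I + tN + t^2 N^2/2! + ... + t^{k-1} N^{k-1}/(k-1)!) where N is the nilpotent superdiagonal part.

Assembling the blocks and conjugating back gives the entries of e^{tA} as shown above.

e^{tA} = [[(-t^2 - 4*t + 2)*e^{3*t}/2, t*(2*t + 9)*e^{3*t}, t*(t + 4)*e^{3*t}/2], [-t*e^{3*t}, (4*t + 1)*e^{3*t}, t*e^{3*t}], [t*(4 - t)*e^{3*t}/2, t*(2*t - 7)*e^{3*t}, (t^2 - 4*t + 2)*e^{3*t}/2]]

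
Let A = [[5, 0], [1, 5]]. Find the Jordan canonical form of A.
The characteristic polynomial is det(xI - A) = (x - 5)^2, so the eigenvalues are 5 (algebraic multiplicity 2).

For λ = 5: rank(A - 5I) = 1, rank((A - 5I)^2) = 0. The eigenspace has dimension 2 - 1 = 1, so there is 1 Jordan block; the rank sequence gives block sizes [2].

Assembling the blocks gives the Jordan form J above.

J = [[5, 1], [0, 5]]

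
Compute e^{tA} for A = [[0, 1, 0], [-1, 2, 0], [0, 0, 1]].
e^{tA} = [[(1 - t)*e^{t}, t*e^{t}, 0], [-t*e^{t}, (t + 1)*e^{t}, 0], [0, 0, e^{t}]]

A has Jordan form J = [[1, 1, 0], [0, 1, 0], [0, 0, 1]] with A = PJP^{-1}, so e^{tA} = P e^{tJ} P^{-1}.

For a Jordan block J_k(λ), e^{tJ_k(λ)} = e^{λt} · (I + tN + t^2 N^2/2! + ... + t^{k-1} N^{k-1}/(k-1)!) where N is the nilpotent superdiagonal part.

Assembling the blocks and conjugating back gives the entries of e^{tA} as shown above.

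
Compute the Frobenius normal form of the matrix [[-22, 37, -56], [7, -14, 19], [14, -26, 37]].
The invariant factors of A (the non-unit diagonal entries of the Smith normal form of xI - A over ℚ[x]) are (x - 3)(x + 1)^2, each dividing the next. The characteristic polynomial is their product, (x - 3)(x + 1)^2.

The rational canonical form is the block-diagonal matrix of companion matrices C(f_i):
R = [[0, 0, 3], [1, 0, 5], [0, 1, 1]].

R = [[0, 0, 3], [1, 0, 5], [0, 1, 1]]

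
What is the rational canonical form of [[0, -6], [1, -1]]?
R = [[0, -6], [1, -1]]

The invariant factors of A (the non-unit diagonal entries of the Smith normal form of xI - A over ℚ[x]) are x^2 + x + 6, each dividing the next. The characteristic polynomial is their product, x^2 + x + 6.

The rational canonical form is the block-diagonal matrix of companion matrices C(f_i):
R = [[0, -6], [1, -1]].

Note the characteristic polynomial does not split into linear factors over ℚ, so A has no Jordan form over ℚ; the rational canonical form exists over any field.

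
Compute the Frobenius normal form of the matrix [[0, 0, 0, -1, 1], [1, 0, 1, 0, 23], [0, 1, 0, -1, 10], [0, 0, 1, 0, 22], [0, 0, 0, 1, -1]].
R = [[0, 0, 0, 0, 0], [1, 0, 0, 0, 0], [0, 1, 0, 0, 10], [0, 0, 1, 0, 22], [0, 0, 0, 1, -1]]

The invariant factors of A (the non-unit diagonal entries of the Smith normal form of xI - A over ℚ[x]) are x^2(x + 5)(x^2 - 4x - 2), each dividing the next. The characteristic polynomial is their product, x^2(x + 5)(x^2 - 4x - 2).

The rational canonical form is the block-diagonal matrix of companion matrices C(f_i):
R = [[0, 0, 0, 0, 0], [1, 0, 0, 0, 0], [0, 1, 0, 0, 10], [0, 0, 1, 0, 22], [0, 0, 0, 1, -1]].

Note the characteristic polynomial does not split into linear factors over ℚ, so A has no Jordan form over ℚ; the rational canonical form exists over any field.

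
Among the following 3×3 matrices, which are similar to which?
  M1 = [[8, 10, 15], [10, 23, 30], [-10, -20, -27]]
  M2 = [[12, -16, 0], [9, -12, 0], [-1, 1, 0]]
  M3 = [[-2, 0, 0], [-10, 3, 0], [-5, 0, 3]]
2 classes: {M1, M3}, {M2}

Characteristic polynomials: χ_{M1} = (x - 3)^2(x + 2), χ_{M2} = x^3, χ_{M3} = (x - 3)^2(x + 2).

{M1, M3}: invariant factors x - 3, (x - 3)(x + 2).

{M2}: invariant factors x^3.

Matrices are similar if and only if their invariant-factor lists agree; the partition into similarity classes is {M1, M3}, {M2}.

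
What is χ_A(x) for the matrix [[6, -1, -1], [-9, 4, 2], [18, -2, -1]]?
xI - A = [[x - 6, 1, 1], [9, x - 4, -2], [-18, 2, x + 1]].

Expanding det(xI - A) along the first row:
det(xI - A) = + (x - 6)·det([[x - 4, -2], [2, x + 1]]) - (1)·det([[9, -2], [-18, x + 1]]) + (1)·det([[9, x - 4], [-18, 2]]).

Evaluating gives χ_A(x) = x^3 - 9x^2 + 27x - 27 = (x - 3)^3.

χ_A(x) = (x - 3)^3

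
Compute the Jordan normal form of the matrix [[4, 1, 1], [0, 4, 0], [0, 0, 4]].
The characteristic polynomial is det(xI - A) = (x - 4)^3, so the eigenvalues are 4 (algebraic multiplicity 3).

For λ = 4: rank(A - 4I) = 1, rank((A - 4I)^2) = 0. The eigenspace has dimension 3 - 1 = 2, so there are 2 Jordan blocks; the rank sequence gives block sizes [2, 1].

Assembling the blocks gives the Jordan form J above.

J = [[4, 1, 0], [0, 4, 0], [0, 0, 4]]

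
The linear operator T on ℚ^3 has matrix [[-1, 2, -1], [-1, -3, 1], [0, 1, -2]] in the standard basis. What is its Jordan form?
The characteristic polynomial is det(xI - A) = (x + 2)^3, so the eigenvalues are -2 (algebraic multiplicity 3).

For λ = -2: rank(A + 2I) = 2, rank((A + 2I)^2) = 1, rank((A + 2I)^3) = 0. The eigenspace has dimension 3 - 2 = 1, so there is 1 Jordan block; the rank sequence gives block sizes [3].

Assembling the blocks gives the Jordan form J above.

J = [[-2, 1, 0], [0, -2, 1], [0, 0, -2]]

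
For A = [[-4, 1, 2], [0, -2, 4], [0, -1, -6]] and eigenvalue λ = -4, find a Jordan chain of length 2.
We seek v_1 ∈ ker((A + 4I)^2) \ ker(A + 4I), then set v_{i+1} = (A + 4I) v_i.

One such chain is v_1 = [[1, 5, -2]]^T, v_2 = [[1, 2, -1]]^T. Check: (A + 4I) v_2 = [[0, 0, 0]]^T = 0.

v_1 = [[1, 5, -2]]^T, v_2 = [[1, 2, -1]]^T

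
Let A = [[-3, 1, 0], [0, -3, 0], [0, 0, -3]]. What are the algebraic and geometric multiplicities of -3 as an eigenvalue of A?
The characteristic polynomial is (x + 3)^3, so the factor x + 3 appears with exponent 3: the algebraic multiplicity is 3.

rank(A + 3I) = 1, so the eigenspace has dimension 3 - 1 = 2: the geometric multiplicity is 2.

Since 2 < 3, A is not diagonalizable.

algebraic multiplicity 3, geometric multiplicity 2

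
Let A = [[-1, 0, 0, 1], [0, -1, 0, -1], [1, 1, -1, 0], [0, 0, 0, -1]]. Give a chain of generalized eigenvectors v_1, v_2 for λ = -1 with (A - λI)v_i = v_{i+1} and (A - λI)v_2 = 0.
v_1 = [[-1, 2, -1, 0]]^T, v_2 = [[0, 0, 1, 0]]^T

We seek v_1 ∈ ker((A + I)^2) \ ker(A + I), then set v_{i+1} = (A + I) v_i.

One such chain is v_1 = [[-1, 2, -1, 0]]^T, v_2 = [[0, 0, 1, 0]]^T. Check: (A + I) v_2 = [[0, 0, 0, 0]]^T = 0.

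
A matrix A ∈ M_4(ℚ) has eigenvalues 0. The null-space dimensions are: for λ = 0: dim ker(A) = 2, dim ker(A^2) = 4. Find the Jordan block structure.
Jordan blocks: (0, 2), (0, 2)

λ = 0: successive nullity increments [2, 2] count blocks of size ≥ k; block sizes are [2, 2].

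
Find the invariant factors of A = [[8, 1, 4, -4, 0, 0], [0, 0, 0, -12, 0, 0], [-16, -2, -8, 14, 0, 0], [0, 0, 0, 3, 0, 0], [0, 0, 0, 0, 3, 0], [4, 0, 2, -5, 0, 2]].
x(x - 3), x^2(x - 3)(x - 2)

The Jordan structure of A has elementary divisors x^2, x, (x - 2), (x - 3), (x - 3). Arranging the block sizes at each eigenvalue in decreasing order and taking row products gives the invariant factors.

Invariant factors (smallest first, each dividing the next): x(x - 3), x^2(x - 3)(x - 2).

Check: the last factor x^2(x - 3)(x - 2) is the minimal polynomial, and the product x^3(x - 3)^2(x - 2) is the characteristic polynomial.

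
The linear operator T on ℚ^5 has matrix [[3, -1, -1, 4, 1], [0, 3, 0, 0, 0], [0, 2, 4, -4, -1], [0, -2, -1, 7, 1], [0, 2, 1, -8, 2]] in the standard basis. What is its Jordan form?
The characteristic polynomial is det(xI - A) = (x - 5)^2(x - 3)^3, so the eigenvalues are 3 (algebraic multiplicity 3), 5 (algebraic multiplicity 2).

For λ = 3: rank(A - 3I) = 3, rank((A - 3I)^2) = 2. The eigenspace has dimension 5 - 3 = 2, so there are 2 Jordan blocks; the rank sequence gives block sizes [2, 1].

For λ = 5: rank(A - 5I) = 4, rank((A - 5I)^2) = 3. The eigenspace has dimension 5 - 4 = 1, so there is 1 Jordan block; the rank sequence gives block sizes [2].

Assembling the blocks gives the Jordan form J above.

J = [[3, 1, 0, 0, 0], [0, 3, 0, 0, 0], [0, 0, 3, 0, 0], [0, 0, 0, 5, 1], [0, 0, 0, 0, 5]]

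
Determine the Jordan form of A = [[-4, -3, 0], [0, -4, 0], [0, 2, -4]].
J = [[-4, 1, 0], [0, -4, 0], [0, 0, -4]]

The characteristic polynomial is det(xI - A) = (x + 4)^3, so the eigenvalues are -4 (algebraic multiplicity 3).

For λ = -4: rank(A + 4I) = 1, rank((A + 4I)^2) = 0. The eigenspace has dimension 3 - 1 = 2, so there are 2 Jordan blocks; the rank sequence gives block sizes [2, 1].

Assembling the blocks gives the Jordan form J above.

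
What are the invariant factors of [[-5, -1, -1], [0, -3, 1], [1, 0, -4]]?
(x + 4)^3

The Jordan structure of A has elementary divisors (x + 4)^3. Arranging the block sizes at each eigenvalue in decreasing order and taking row products gives the invariant factors.

Invariant factors (smallest first, each dividing the next): (x + 4)^3.

Check: the last factor (x + 4)^3 is the minimal polynomial, and the product (x + 4)^3 is the characteristic polynomial.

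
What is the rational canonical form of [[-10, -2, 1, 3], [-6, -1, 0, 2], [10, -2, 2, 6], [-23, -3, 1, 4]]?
R = [[0, 0, 0, -10], [1, 0, 0, 3], [0, 1, 0, 1], [0, 0, 1, -5]]

The invariant factors of A (the non-unit diagonal entries of the Smith normal form of xI - A over ℚ[x]) are (x + 5)(x^3 - x + 2), each dividing the next. The characteristic polynomial is their product, (x + 5)(x^3 - x + 2).

The rational canonical form is the block-diagonal matrix of companion matrices C(f_i):
R = [[0, 0, 0, -10], [1, 0, 0, 3], [0, 1, 0, 1], [0, 0, 1, -5]].

Note the characteristic polynomial does not split into linear factors over ℚ, so A has no Jordan form over ℚ; the rational canonical form exists over any field.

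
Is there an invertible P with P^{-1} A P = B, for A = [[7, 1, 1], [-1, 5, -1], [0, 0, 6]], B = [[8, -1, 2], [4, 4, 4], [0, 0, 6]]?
Yes.

Two matrices over a field are similar if and only if they have the same invariant factors.

Both A and B have characteristic polynomial (x - 6)^3 and minimal polynomial (x - 6)^2. Computing further, both have invariant factors x - 6, (x - 6)^2. Hence A and B are similar.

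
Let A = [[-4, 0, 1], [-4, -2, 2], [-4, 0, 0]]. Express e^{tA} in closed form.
A has Jordan form J = [[-2, 1, 0], [0, -2, 0], [0, 0, -2]] with A = PJP^{-1}, so e^{tA} = P e^{tJ} P^{-1}.

For a Jordan block J_k(λ), e^{tJ_k(λ)} = e^{λt} · (I + tN + t^2 N^2/2! + ... + t^{k-1} N^{k-1}/(k-1)!) where N is the nilpotent superdiagonal part.

Assembling the blocks and conjugating back gives the entries of e^{tA} as shown above.

e^{tA} = [[(1 - 2*t)*e^{-2*t}, 0, t*e^{-2*t}], [-4*t*e^{-2*t}, e^{-2*t}, 2*t*e^{-2*t}], [-4*t*e^{-2*t}, 0, (2*t + 1)*e^{-2*t}]]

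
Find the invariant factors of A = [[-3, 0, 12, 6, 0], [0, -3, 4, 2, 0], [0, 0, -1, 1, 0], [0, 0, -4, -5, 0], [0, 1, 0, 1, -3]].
x + 3, (x + 3)^2, (x + 3)^2

The Jordan structure of A has elementary divisors (x + 3)^2, (x + 3)^2, (x + 3). Arranging the block sizes at each eigenvalue in decreasing order and taking row products gives the invariant factors.

Invariant factors (smallest first, each dividing the next): x + 3, (x + 3)^2, (x + 3)^2.

Check: the last factor (x + 3)^2 is the minimal polynomial, and the product (x + 3)^5 is the characteristic polynomial.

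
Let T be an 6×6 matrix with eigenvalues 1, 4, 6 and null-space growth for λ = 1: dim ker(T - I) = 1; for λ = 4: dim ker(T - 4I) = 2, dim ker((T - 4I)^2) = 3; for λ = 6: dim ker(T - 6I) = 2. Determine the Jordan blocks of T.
Jordan blocks: (1, 1), (4, 2), (4, 1), (6, 1), (6, 1)

λ = 1: successive nullity increments [1] count blocks of size ≥ k; block sizes are [1].
λ = 4: successive nullity increments [2, 1] count blocks of size ≥ k; block sizes are [2, 1].
λ = 6: successive nullity increments [2] count blocks of size ≥ k; block sizes are [1, 1].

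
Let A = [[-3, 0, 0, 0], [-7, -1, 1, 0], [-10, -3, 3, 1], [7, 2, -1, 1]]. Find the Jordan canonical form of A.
The characteristic polynomial is det(xI - A) = (x - 1)^3(x + 3), so the eigenvalues are -3 (algebraic multiplicity 1), 1 (algebraic multiplicity 3).

For λ = -3: algebraic multiplicity 1 gives one 1×1 block.

For λ = 1: rank(A - I) = 3, rank((A - I)^2) = 2, rank((A - I)^3) = 1. The eigenspace has dimension 4 - 3 = 1, so there is 1 Jordan block; the rank sequence gives block sizes [3].

Assembling the blocks gives the Jordan form J above.

J = [[-3, 0, 0, 0], [0, 1, 1, 0], [0, 0, 1, 1], [0, 0, 0, 1]]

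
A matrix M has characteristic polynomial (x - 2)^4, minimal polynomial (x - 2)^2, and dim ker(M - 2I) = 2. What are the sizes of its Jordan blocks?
Jordan blocks: (2, 2), (2, 2)

λ = 2: algebraic multiplicity 4 (exponent in χ_M), largest block size 2 (exponent in m_M), 2 blocks (geometric multiplicity). These force block sizes [2, 2].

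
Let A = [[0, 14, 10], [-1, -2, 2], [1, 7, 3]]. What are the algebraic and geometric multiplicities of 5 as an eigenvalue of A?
The characteristic polynomial is (x - 5)(x + 2)^2, so the factor x - 5 appears with exponent 1: the algebraic multiplicity is 1.

rank(A - 5I) = 2, so the eigenspace has dimension 3 - 2 = 1: the geometric multiplicity is 1.

algebraic multiplicity 1, geometric multiplicity 1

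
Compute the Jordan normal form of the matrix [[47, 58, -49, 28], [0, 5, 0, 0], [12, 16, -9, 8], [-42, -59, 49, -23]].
J = [[5, 1, 0, 0], [0, 5, 0, 0], [0, 0, 5, 1], [0, 0, 0, 5]]

The characteristic polynomial is det(xI - A) = (x - 5)^4, so the eigenvalues are 5 (algebraic multiplicity 4).

For λ = 5: rank(A - 5I) = 2, rank((A - 5I)^2) = 0. The eigenspace has dimension 4 - 2 = 2, so there are 2 Jordan blocks; the rank sequence gives block sizes [2, 2].

Assembling the blocks gives the Jordan form J above.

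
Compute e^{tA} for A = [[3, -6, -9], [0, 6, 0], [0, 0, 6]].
A has Jordan form J = [[3, 0, 0], [0, 6, 0], [0, 0, 6]] with A = PJP^{-1}, so e^{tA} = P e^{tJ} P^{-1}.

For a Jordan block J_k(λ), e^{tJ_k(λ)} = e^{λt} · (I + tN + t^2 N^2/2! + ... + t^{k-1} N^{k-1}/(k-1)!) where N is the nilpotent superdiagonal part.

Assembling the blocks and conjugating back gives the entries of e^{tA} as shown above.

e^{tA} = [[e^{3*t}, 2*(1 - e^{3*t})*e^{3*t}, 3*(1 - e^{3*t})*e^{3*t}], [0, e^{6*t}, 0], [0, 0, e^{6*t}]]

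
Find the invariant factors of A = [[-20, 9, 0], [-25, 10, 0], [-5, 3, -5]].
x + 5, (x + 5)^2

The Jordan structure of A has elementary divisors (x + 5)^2, (x + 5). Arranging the block sizes at each eigenvalue in decreasing order and taking row products gives the invariant factors.

Invariant factors (smallest first, each dividing the next): x + 5, (x + 5)^2.

Check: the last factor (x + 5)^2 is the minimal polynomial, and the product (x + 5)^3 is the characteristic polynomial.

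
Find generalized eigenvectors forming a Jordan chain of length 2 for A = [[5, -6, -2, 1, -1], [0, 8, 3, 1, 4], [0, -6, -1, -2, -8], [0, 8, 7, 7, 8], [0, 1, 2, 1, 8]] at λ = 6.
v_1 = [[0, 1, -2, 2, 1]]^T, v_2 = [[-1, 2, -4, 4, 1]]^T

We seek v_1 ∈ ker((A - 6I)^2) \ ker(A - 6I), then set v_{i+1} = (A - 6I) v_i.

One such chain is v_1 = [[0, 1, -2, 2, 1]]^T, v_2 = [[-1, 2, -4, 4, 1]]^T. Check: (A - 6I) v_2 = [[0, 0, 0, 0, 0]]^T = 0.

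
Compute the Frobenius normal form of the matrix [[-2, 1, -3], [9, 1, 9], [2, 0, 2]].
R = [[0, 0, 2], [1, 0, 7], [0, 1, 1]]

The invariant factors of A (the non-unit diagonal entries of the Smith normal form of xI - A over ℚ[x]) are (x + 2)(x^2 - 3x - 1), each dividing the next. The characteristic polynomial is their product, (x + 2)(x^2 - 3x - 1).

The rational canonical form is the block-diagonal matrix of companion matrices C(f_i):
R = [[0, 0, 2], [1, 0, 7], [0, 1, 1]].

Note the characteristic polynomial does not split into linear factors over ℚ, so A has no Jordan form over ℚ; the rational canonical form exists over any field.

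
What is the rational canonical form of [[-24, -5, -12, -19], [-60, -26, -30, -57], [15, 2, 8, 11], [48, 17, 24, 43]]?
R = [[0, 0, 0, -12], [1, 0, 0, 32], [0, 1, 0, 25], [0, 0, 1, 1]]

The invariant factors of A (the non-unit diagonal entries of the Smith normal form of xI - A over ℚ[x]) are (x - 6)(x + 2)(x^2 + 3x - 1), each dividing the next. The characteristic polynomial is their product, (x - 6)(x + 2)(x^2 + 3x - 1).

The rational canonical form is the block-diagonal matrix of companion matrices C(f_i):
R = [[0, 0, 0, -12], [1, 0, 0, 32], [0, 1, 0, 25], [0, 0, 1, 1]].

Note the characteristic polynomial does not split into linear factors over ℚ, so A has no Jordan form over ℚ; the rational canonical form exists over any field.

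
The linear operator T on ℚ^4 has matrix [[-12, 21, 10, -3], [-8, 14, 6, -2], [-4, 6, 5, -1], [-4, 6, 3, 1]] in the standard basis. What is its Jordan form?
J = [[2, 1, 0, 0], [0, 2, 1, 0], [0, 0, 2, 0], [0, 0, 0, 2]]

The characteristic polynomial is det(xI - A) = (x - 2)^4, so the eigenvalues are 2 (algebraic multiplicity 4).

For λ = 2: rank(A - 2I) = 2, rank((A - 2I)^2) = 1, rank((A - 2I)^3) = 0. The eigenspace has dimension 4 - 2 = 2, so there are 2 Jordan blocks; the rank sequence gives block sizes [3, 1].

Assembling the blocks gives the Jordan form J above.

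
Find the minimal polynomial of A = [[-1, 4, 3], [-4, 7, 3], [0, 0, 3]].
m_A(x) = (x - 3)^2

The characteristic polynomial factors as (x - 3)^3. The minimal polynomial is ∏(x - λ)^{k_λ} where k_λ is the size of the largest Jordan block at λ.

For λ = 3: rank(A - 3I) = 1, and the largest Jordan block has size 2 (the smallest k with rank((A - 3I)^k) = rank((A - 3I)^(k+1))).

So m_A(x) = (x - 3)^2.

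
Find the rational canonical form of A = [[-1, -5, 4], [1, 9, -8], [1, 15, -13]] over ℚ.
The invariant factors of A (the non-unit diagonal entries of the Smith normal form of xI - A over ℚ[x]) are (x + 1)(x + 2)^2, each dividing the next. The characteristic polynomial is their product, (x + 1)(x + 2)^2.

The rational canonical form is the block-diagonal matrix of companion matrices C(f_i):
R = [[0, 0, -4], [1, 0, -8], [0, 1, -5]].

R = [[0, 0, -4], [1, 0, -8], [0, 1, -5]]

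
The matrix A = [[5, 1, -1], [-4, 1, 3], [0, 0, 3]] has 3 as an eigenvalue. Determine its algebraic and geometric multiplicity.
The characteristic polynomial is (x - 3)^3, so the factor x - 3 appears with exponent 3: the algebraic multiplicity is 3.

rank(A - 3I) = 2, so the eigenspace has dimension 3 - 2 = 1: the geometric multiplicity is 1.

Since 1 < 3, A is not diagonalizable.

algebraic multiplicity 3, geometric multiplicity 1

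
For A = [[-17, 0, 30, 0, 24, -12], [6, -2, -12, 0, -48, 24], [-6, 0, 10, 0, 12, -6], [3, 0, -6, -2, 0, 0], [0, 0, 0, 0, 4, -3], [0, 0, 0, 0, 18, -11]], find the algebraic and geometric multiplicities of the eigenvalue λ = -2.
algebraic multiplicity 4, geometric multiplicity 4

The characteristic polynomial is (x + 2)^4(x + 5)^2, so the factor x + 2 appears with exponent 4: the algebraic multiplicity is 4.

rank(A + 2I) = 2, so the eigenspace has dimension 6 - 2 = 4: the geometric multiplicity is 4.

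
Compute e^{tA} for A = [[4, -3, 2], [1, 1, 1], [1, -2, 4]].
e^{tA} = [[(t + 1)*e^{3*t}, t*(-t - 6)*e^{3*t}/2, t*(t + 4)*e^{3*t}/2], [t*e^{3*t}, (-t^2 - 4*t + 2)*e^{3*t}/2, t*(t + 2)*e^{3*t}/2], [t*e^{3*t}, t*(-t - 4)*e^{3*t}/2, (t^2/2 + t + 1)*e^{3*t}]]

A has Jordan form J = [[3, 1, 0], [0, 3, 1], [0, 0, 3]] with A = PJP^{-1}, so e^{tA} = P e^{tJ} P^{-1}.

For a Jordan block J_k(λ), e^{tJ_k(λ)} = e^{λt} · (I + tN + t^2 N^2/2! + ... + t^{k-1} N^{k-1}/(k-1)!) where N is the nilpotent superdiagonal part.

Assembling the blocks and conjugating back gives the entries of e^{tA} as shown above.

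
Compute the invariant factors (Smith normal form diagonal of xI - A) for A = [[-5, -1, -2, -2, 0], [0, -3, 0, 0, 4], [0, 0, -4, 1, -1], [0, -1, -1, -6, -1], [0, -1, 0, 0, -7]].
x + 5, (x + 5)^2, (x + 5)^2

The Jordan structure of A has elementary divisors (x + 5)^2, (x + 5)^2, (x + 5). Arranging the block sizes at each eigenvalue in decreasing order and taking row products gives the invariant factors.

Invariant factors (smallest first, each dividing the next): x + 5, (x + 5)^2, (x + 5)^2.

Check: the last factor (x + 5)^2 is the minimal polynomial, and the product (x + 5)^5 is the characteristic polynomial.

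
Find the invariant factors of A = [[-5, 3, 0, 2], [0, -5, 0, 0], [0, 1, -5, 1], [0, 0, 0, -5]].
The Jordan structure of A has elementary divisors (x + 5)^2, (x + 5)^2. Arranging the block sizes at each eigenvalue in decreasing order and taking row products gives the invariant factors.

Invariant factors (smallest first, each dividing the next): (x + 5)^2, (x + 5)^2.

Check: the last factor (x + 5)^2 is the minimal polynomial, and the product (x + 5)^4 is the characteristic polynomial.

(x + 5)^2, (x + 5)^2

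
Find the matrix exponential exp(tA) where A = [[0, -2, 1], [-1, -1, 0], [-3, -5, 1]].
e^{tA} = [[1 - t^2/2, t*(-3*t - 4)/2, t*(t + 2)/2], [t*(t - 2)/2, 3*t^2/2 - t + 1, -t^2/2], [t*(t - 3), t*(3*t - 5), -t^2 + t + 1]]

A has Jordan form J = [[0, 1, 0], [0, 0, 1], [0, 0, 0]] with A = PJP^{-1}, so e^{tA} = P e^{tJ} P^{-1}.

For a Jordan block J_k(λ), e^{tJ_k(λ)} = e^{λt} · (I + tN + t^2 N^2/2! + ... + t^{k-1} N^{k-1}/(k-1)!) where N is the nilpotent superdiagonal part.

Assembling the blocks and conjugating back gives the entries of e^{tA} as shown above.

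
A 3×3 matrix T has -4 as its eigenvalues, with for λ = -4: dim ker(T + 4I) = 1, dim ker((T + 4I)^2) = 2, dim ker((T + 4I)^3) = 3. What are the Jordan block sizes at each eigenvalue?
λ = -4: successive nullity increments [1, 1, 1] count blocks of size ≥ k; block sizes are [3].

Jordan blocks: (-4, 3)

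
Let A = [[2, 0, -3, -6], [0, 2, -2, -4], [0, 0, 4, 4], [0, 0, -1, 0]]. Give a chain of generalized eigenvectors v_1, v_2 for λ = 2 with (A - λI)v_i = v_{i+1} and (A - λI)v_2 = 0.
We seek v_1 ∈ ker((A - 2I)^2) \ ker(A - 2I), then set v_{i+1} = (A - 2I) v_i.

One such chain is v_1 = [[2, 1, -1, 1]]^T, v_2 = [[-3, -2, 2, -1]]^T. Check: (A - 2I) v_2 = [[0, 0, 0, 0]]^T = 0.

v_1 = [[2, 1, -1, 1]]^T, v_2 = [[-3, -2, 2, -1]]^T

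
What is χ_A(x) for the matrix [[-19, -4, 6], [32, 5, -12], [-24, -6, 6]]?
xI - A = [[x + 19, 4, -6], [-32, x - 5, 12], [24, 6, x - 6]].

Expanding det(xI - A) along the first row:
det(xI - A) = + (x + 19)·det([[x - 5, 12], [6, x - 6]]) - (4)·det([[-32, 12], [24, x - 6]]) + (-6)·det([[-32, x - 5], [24, 6]]).

Evaluating gives χ_A(x) = x^3 + 8x^2 + 21x + 18 = (x + 2)(x + 3)^2.

χ_A(x) = (x + 2)(x + 3)^2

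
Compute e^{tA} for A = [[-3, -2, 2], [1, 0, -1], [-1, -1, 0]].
e^{tA} = [[(1 - 2*t)*e^{-t}, -2*t*e^{-t}, 2*t*e^{-t}], [t*e^{-t}, (t + 1)*e^{-t}, -t*e^{-t}], [-t*e^{-t}, -t*e^{-t}, (t + 1)*e^{-t}]]

A has Jordan form J = [[-1, 1, 0], [0, -1, 0], [0, 0, -1]] with A = PJP^{-1}, so e^{tA} = P e^{tJ} P^{-1}.

For a Jordan block J_k(λ), e^{tJ_k(λ)} = e^{λt} · (I + tN + t^2 N^2/2! + ... + t^{k-1} N^{k-1}/(k-1)!) where N is the nilpotent superdiagonal part.

Assembling the blocks and conjugating back gives the entries of e^{tA} as shown above.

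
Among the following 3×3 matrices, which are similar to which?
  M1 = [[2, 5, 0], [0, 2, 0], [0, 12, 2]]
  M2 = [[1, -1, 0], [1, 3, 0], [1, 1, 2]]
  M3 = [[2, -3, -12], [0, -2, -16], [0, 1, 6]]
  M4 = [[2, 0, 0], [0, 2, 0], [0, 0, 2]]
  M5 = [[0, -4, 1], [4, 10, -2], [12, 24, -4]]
2 classes: {M1, M2, M3, M5}, {M4}

Characteristic polynomials: χ_{M1} = (x - 2)^3, χ_{M2} = (x - 2)^3, χ_{M3} = (x - 2)^3, χ_{M4} = (x - 2)^3, χ_{M5} = (x - 2)^3.

{M1, M2, M3, M5}: invariant factors x - 2, (x - 2)^2.

{M4}: invariant factors x - 2, x - 2, x - 2.

Matrices are similar if and only if their invariant-factor lists agree; the partition into similarity classes is {M1, M2, M3, M5}, {M4}.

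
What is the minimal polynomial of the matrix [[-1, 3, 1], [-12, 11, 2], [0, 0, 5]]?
The characteristic polynomial factors as (x - 5)^3. The minimal polynomial is ∏(x - λ)^{k_λ} where k_λ is the size of the largest Jordan block at λ.

For λ = 5: rank(A - 5I) = 1, and the largest Jordan block has size 2 (the smallest k with rank((A - 5I)^k) = rank((A - 5I)^(k+1))).

So m_A(x) = (x - 5)^2.

m_A(x) = (x - 5)^2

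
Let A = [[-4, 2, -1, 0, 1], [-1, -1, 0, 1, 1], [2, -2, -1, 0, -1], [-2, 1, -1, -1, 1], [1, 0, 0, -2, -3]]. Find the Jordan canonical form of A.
The characteristic polynomial is det(xI - A) = (x + 2)^5, so the eigenvalues are -2 (algebraic multiplicity 5).

For λ = -2: rank(A + 2I) = 3, rank((A + 2I)^2) = 1, rank((A + 2I)^3) = 0. The eigenspace has dimension 5 - 3 = 2, so there are 2 Jordan blocks; the rank sequence gives block sizes [3, 2].

Assembling the blocks gives the Jordan form J above.

J = [[-2, 1, 0, 0, 0], [0, -2, 1, 0, 0], [0, 0, -2, 0, 0], [0, 0, 0, -2, 1], [0, 0, 0, 0, -2]]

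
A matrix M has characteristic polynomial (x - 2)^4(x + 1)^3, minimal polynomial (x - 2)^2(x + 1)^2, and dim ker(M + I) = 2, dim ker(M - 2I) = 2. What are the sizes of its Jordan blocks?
Jordan blocks: (-1, 2), (-1, 1), (2, 2), (2, 2)

λ = -1: algebraic multiplicity 3 (exponent in χ_M), largest block size 2 (exponent in m_M), 2 blocks (geometric multiplicity). These force block sizes [2, 1].
λ = 2: algebraic multiplicity 4 (exponent in χ_M), largest block size 2 (exponent in m_M), 2 blocks (geometric multiplicity). These force block sizes [2, 2].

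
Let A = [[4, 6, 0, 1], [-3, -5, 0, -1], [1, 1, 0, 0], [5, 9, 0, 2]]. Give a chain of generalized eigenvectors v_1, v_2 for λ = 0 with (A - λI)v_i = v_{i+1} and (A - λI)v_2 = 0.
We seek v_1 ∈ ker(A^2) \ ker(A), then set v_{i+1} = A v_i.

One such chain is v_1 = [[0, 0, 0, 1]]^T, v_2 = [[1, -1, 0, 2]]^T. Check: A v_2 = [[0, 0, 0, 0]]^T = 0.

v_1 = [[0, 0, 0, 1]]^T, v_2 = [[1, -1, 0, 2]]^T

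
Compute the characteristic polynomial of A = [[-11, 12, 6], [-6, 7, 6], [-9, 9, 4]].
χ_A(x) = (x - 4)(x - 1)(x + 5)

xI - A = [[x + 11, -12, -6], [6, x - 7, -6], [9, -9, x - 4]].

Expanding det(xI - A) along the first row:
det(xI - A) = + (x + 11)·det([[x - 7, -6], [-9, x - 4]]) - (-12)·det([[6, -6], [9, x - 4]]) + (-6)·det([[6, x - 7], [9, -9]]).

Evaluating gives χ_A(x) = x^3 - 21x + 20 = (x - 4)(x - 1)(x + 5).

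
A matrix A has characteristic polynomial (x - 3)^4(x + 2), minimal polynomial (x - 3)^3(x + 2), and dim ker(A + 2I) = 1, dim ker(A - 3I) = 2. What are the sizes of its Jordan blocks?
λ = -2: algebraic multiplicity 1 (exponent in χ_A), largest block size 1 (exponent in m_A), 1 block (geometric multiplicity). This forces block sizes [1].
λ = 3: algebraic multiplicity 4 (exponent in χ_A), largest block size 3 (exponent in m_A), 2 blocks (geometric multiplicity). These force block sizes [3, 1].

Jordan blocks: (-2, 1), (3, 3), (3, 1)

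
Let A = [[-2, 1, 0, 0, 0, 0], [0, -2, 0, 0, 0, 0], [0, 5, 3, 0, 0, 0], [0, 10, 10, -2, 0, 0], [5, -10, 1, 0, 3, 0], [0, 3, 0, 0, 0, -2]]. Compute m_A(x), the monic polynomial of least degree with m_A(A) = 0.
The characteristic polynomial factors as (x - 3)^2(x + 2)^4. The minimal polynomial is ∏(x - λ)^{k_λ} where k_λ is the size of the largest Jordan block at λ.

For λ = -2: rank(A + 2I) = 3, and the largest Jordan block has size 2 (the smallest k with rank((A + 2I)^k) = rank((A + 2I)^(k+1))).
For λ = 3: rank(A - 3I) = 5, and the largest Jordan block has size 2 (the smallest k with rank((A - 3I)^k) = rank((A - 3I)^(k+1))).

So m_A(x) = (x - 3)^2(x + 2)^2.

m_A(x) = (x - 3)^2(x + 2)^2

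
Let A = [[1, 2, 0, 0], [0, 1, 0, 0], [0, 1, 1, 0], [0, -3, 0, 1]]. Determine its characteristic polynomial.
xI - A = [[x - 1, -2, 0, 0], [0, x - 1, 0, 0], [0, -1, x - 1, 0], [0, 3, 0, x - 1]].

Expanding det(xI - A) along the first row:
det(xI - A) = + (x - 1)·det([[x - 1, 0, 0], [-1, x - 1, 0], [3, 0, x - 1]]) - (-2)·det([[0, 0, 0], [0, x - 1, 0], [0, 0, x - 1]]) + (0)·det([[0, x - 1, 0], [0, -1, 0], [0, 3, x - 1]]) - (0)·det([[0, x - 1, 0], [0, -1, x - 1], [0, 3, 0]]).

Evaluating gives χ_A(x) = x^4 - 4x^3 + 6x^2 - 4x + 1 = (x - 1)^4.

χ_A(x) = (x - 1)^4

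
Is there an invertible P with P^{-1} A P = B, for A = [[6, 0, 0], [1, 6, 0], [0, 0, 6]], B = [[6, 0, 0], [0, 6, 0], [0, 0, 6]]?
Both have characteristic polynomial (x - 6)^3, but the minimal polynomial of A is (x - 6)^2 while the minimal polynomial of B is x - 6. The minimal polynomial is a similarity invariant, so A and B are not similar.

No.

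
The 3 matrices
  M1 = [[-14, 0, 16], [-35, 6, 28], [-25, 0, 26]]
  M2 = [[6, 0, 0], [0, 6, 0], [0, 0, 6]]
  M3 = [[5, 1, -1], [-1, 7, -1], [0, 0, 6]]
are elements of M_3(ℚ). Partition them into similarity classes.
Characteristic polynomials: χ_{M1} = (x - 6)^3, χ_{M2} = (x - 6)^3, χ_{M3} = (x - 6)^3.

{M1, M3}: invariant factors x - 6, (x - 6)^2.

{M2}: invariant factors x - 6, x - 6, x - 6.

Matrices are similar if and only if their invariant-factor lists agree; the partition into similarity classes is {M1, M3}, {M2}.

2 classes: {M1, M3}, {M2}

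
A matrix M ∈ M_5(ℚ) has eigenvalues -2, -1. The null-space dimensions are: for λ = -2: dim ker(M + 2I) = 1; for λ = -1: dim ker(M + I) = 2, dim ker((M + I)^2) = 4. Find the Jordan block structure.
λ = -2: successive nullity increments [1] count blocks of size ≥ k; block sizes are [1].
λ = -1: successive nullity increments [2, 2] count blocks of size ≥ k; block sizes are [2, 2].

Jordan blocks: (-2, 1), (-1, 2), (-1, 2)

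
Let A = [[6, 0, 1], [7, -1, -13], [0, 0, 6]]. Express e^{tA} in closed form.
e^{tA} = [[e^{6*t}, 0, t*e^{6*t}], [(e^{7*t} - 1)*e^{-t}, e^{-t}, ((t - 2)*e^{7*t} + 2)*e^{-t}], [0, 0, e^{6*t}]]

A has Jordan form J = [[-1, 0, 0], [0, 6, 1], [0, 0, 6]] with A = PJP^{-1}, so e^{tA} = P e^{tJ} P^{-1}.

For a Jordan block J_k(λ), e^{tJ_k(λ)} = e^{λt} · (I + tN + t^2 N^2/2! + ... + t^{k-1} N^{k-1}/(k-1)!) where N is the nilpotent superdiagonal part.

Assembling the blocks and conjugating back gives the entries of e^{tA} as shown above.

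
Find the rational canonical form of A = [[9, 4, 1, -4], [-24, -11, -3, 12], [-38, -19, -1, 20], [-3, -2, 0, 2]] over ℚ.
The invariant factors of A (the non-unit diagonal entries of the Smith normal form of xI - A over ℚ[x]) are (x - 1)(x + 4)(x^2 - 2x - 4), each dividing the next. The characteristic polynomial is their product, (x - 1)(x + 4)(x^2 - 2x - 4).

The rational canonical form is the block-diagonal matrix of companion matrices C(f_i):
R = [[0, 0, 0, -16], [1, 0, 0, 4], [0, 1, 0, 14], [0, 0, 1, -1]].

Note the characteristic polynomial does not split into linear factors over ℚ, so A has no Jordan form over ℚ; the rational canonical form exists over any field.

R = [[0, 0, 0, -16], [1, 0, 0, 4], [0, 1, 0, 14], [0, 0, 1, -1]]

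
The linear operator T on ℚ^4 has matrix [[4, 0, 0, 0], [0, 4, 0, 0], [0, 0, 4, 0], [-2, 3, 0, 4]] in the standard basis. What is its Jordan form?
J = [[4, 1, 0, 0], [0, 4, 0, 0], [0, 0, 4, 0], [0, 0, 0, 4]]

The characteristic polynomial is det(xI - A) = (x - 4)^4, so the eigenvalues are 4 (algebraic multiplicity 4).

For λ = 4: rank(A - 4I) = 1, rank((A - 4I)^2) = 0. The eigenspace has dimension 4 - 1 = 3, so there are 3 Jordan blocks; the rank sequence gives block sizes [2, 1, 1].

Assembling the blocks gives the Jordan form J above.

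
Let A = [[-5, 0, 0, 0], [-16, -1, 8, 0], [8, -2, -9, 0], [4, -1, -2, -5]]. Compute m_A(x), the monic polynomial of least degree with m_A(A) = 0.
m_A(x) = (x + 5)^2

The characteristic polynomial factors as (x + 5)^4. The minimal polynomial is ∏(x - λ)^{k_λ} where k_λ is the size of the largest Jordan block at λ.

For λ = -5: rank(A + 5I) = 1, and the largest Jordan block has size 2 (the smallest k with rank((A + 5I)^k) = rank((A + 5I)^(k+1))).

So m_A(x) = (x + 5)^2.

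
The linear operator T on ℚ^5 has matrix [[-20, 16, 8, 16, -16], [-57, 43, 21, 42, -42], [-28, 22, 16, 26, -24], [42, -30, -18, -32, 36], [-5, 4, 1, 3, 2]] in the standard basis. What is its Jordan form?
The characteristic polynomial is det(xI - A) = (x - 4)^3(x - 1)(x + 4), so the eigenvalues are -4 (algebraic multiplicity 1), 1 (algebraic multiplicity 1), 4 (algebraic multiplicity 3).

For λ = -4: algebraic multiplicity 1 gives one 1×1 block.

For λ = 1: algebraic multiplicity 1 gives one 1×1 block.

For λ = 4: rank(A - 4I) = 3, rank((A - 4I)^2) = 2. The eigenspace has dimension 5 - 3 = 2, so there are 2 Jordan blocks; the rank sequence gives block sizes [2, 1].

Assembling the blocks gives the Jordan form J above.

J = [[-4, 0, 0, 0, 0], [0, 1, 0, 0, 0], [0, 0, 4, 1, 0], [0, 0, 0, 4, 0], [0, 0, 0, 0, 4]]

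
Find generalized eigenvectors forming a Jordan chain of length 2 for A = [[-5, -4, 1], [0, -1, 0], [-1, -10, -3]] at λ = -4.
v_1 = [[-3, 0, -2]]^T, v_2 = [[1, 0, 1]]^T

We seek v_1 ∈ ker((A + 4I)^2) \ ker(A + 4I), then set v_{i+1} = (A + 4I) v_i.

One such chain is v_1 = [[-3, 0, -2]]^T, v_2 = [[1, 0, 1]]^T. Check: (A + 4I) v_2 = [[0, 0, 0]]^T = 0.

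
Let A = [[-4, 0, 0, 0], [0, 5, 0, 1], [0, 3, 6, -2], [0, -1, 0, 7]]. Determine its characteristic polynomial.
xI - A = [[x + 4, 0, 0, 0], [0, x - 5, 0, -1], [0, -3, x - 6, 2], [0, 1, 0, x - 7]].

Expanding det(xI - A) along the first row:
det(xI - A) = + (x + 4)·det([[x - 5, 0, -1], [-3, x - 6, 2], [1, 0, x - 7]]) - (0)·det([[0, 0, -1], [0, x - 6, 2], [0, 0, x - 7]]) + (0)·det([[0, x - 5, -1], [0, -3, 2], [0, 1, x - 7]]) - (0)·det([[0, x - 5, 0], [0, -3, x - 6], [0, 1, 0]]).

Evaluating gives χ_A(x) = x^4 - 14x^3 + 36x^2 + 216x - 864 = (x - 6)^3(x + 4).

χ_A(x) = (x - 6)^3(x + 4)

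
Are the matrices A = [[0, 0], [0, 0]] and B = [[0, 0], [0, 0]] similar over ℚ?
Yes.

Two matrices over a field are similar if and only if they have the same invariant factors.

Both A and B have characteristic polynomial x^2 and minimal polynomial x. Computing further, both have invariant factors x, x. Hence A and B are similar.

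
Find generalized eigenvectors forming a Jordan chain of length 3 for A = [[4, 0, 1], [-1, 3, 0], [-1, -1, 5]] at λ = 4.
v_1 = [[1, -1, 1]]^T, v_2 = [[1, 0, 1]]^T, v_3 = [[1, -1, 0]]^T

We seek v_1 ∈ ker((A - 4I)^3) \ ker((A - 4I)^2), then set v_{i+1} = (A - 4I) v_i.

One such chain is v_1 = [[1, -1, 1]]^T, v_2 = [[1, 0, 1]]^T, v_3 = [[1, -1, 0]]^T. Check: (A - 4I) v_3 = [[0, 0, 0]]^T = 0.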